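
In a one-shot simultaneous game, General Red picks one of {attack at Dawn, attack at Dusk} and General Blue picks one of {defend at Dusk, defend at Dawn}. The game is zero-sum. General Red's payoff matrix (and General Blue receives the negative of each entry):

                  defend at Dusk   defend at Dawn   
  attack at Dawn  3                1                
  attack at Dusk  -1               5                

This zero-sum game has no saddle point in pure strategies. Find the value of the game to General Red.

v = 2

For General Red to be willing to mix, General Red must be indifferent between attack at Dawn and attack at Dusk, which pins down General Blue's mix.
  General Red's payoff to attack at Dawn: q·3 + (1−q)·1 = 2q + 1
  General Red's payoff to attack at Dusk: q·(-1) + (1−q)·5 = -6q + 5
  2q + 1 = -6q + 5  ⇒  8q = 4  ⇒  q = 1/2.
The value is General Red's expected payoff against this mix (using attack at Dawn): (1/2)·3 + (1/2)·1 = 2.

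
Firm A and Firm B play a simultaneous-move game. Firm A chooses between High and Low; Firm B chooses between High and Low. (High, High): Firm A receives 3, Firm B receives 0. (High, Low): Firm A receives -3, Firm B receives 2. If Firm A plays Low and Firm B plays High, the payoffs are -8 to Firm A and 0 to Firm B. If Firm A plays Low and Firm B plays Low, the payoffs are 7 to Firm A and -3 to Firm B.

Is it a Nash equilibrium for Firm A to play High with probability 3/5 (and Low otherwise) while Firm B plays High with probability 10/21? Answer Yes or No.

Yes

Check Firm B's indifference given Firm A's mix p = 3/5:
  payoff from High = 0; payoff from Low = 0 — equal.
Check Firm A's indifference given Firm B's mix q = 10/21:
  payoff from High = -1/7; payoff from Low = -1/7 — equal.
Both players are indifferent, so neither can profitably deviate.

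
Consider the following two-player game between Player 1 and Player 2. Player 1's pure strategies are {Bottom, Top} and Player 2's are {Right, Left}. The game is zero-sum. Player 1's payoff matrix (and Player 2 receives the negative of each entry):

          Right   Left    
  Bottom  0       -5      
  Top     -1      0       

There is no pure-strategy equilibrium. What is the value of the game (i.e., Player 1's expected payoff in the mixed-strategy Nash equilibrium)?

Set Player 1's expected payoff from Bottom equal to that from Top:
  Player 1's payoff to Bottom: q·0 + (1−q)·(-5) = 5q - 5
  Player 1's payoff to Top: q·(-1) + (1−q)·0 = -q
  5q - 5 = -q  ⇒  6q = 5  ⇒  q = 5/6.
The value is Player 1's expected payoff against this mix (using Bottom): (5/6)·0 + (1/6)·(-5) = -5/6.

v = -5/6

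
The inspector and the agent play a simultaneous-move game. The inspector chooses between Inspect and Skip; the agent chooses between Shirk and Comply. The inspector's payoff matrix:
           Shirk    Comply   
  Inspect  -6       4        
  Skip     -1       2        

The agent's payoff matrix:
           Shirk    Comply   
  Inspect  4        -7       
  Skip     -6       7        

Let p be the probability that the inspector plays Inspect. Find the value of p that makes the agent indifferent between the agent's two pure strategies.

Set the agent's expected payoff from Shirk equal to that from Comply:
  the agent's payoff to Shirk: p·4 + (1−p)·(-6) = 10p - 6
  the agent's payoff to Comply: p·(-7) + (1−p)·7 = -14p + 7
  10p - 6 = -14p + 7  ⇒  24p = 13  ⇒  p = 13/24.

p = 13/24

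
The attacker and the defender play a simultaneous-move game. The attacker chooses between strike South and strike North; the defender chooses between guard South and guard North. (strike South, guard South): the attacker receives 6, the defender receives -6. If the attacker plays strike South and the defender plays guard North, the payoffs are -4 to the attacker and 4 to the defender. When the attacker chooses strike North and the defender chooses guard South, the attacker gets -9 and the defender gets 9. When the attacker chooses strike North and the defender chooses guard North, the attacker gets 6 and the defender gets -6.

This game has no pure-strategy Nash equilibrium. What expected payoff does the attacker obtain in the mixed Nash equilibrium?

The attacker's indifference between strike South and strike North determines the defender's mixing probability q:
  the attacker's payoff from strike South: q·6 + (1−q)·(-4) = 10q - 4
  the attacker's payoff from strike North: q·(-9) + (1−q)·6 = -15q + 6
  10q - 4 = -15q + 6  ⇒  25q = 10  ⇒  q = 2/5.
At equilibrium the attacker is indifferent across rows, so the attacker's payoff equals the payoff from strike South: (2/5)·6 + (3/5)·(-4) = 0.

0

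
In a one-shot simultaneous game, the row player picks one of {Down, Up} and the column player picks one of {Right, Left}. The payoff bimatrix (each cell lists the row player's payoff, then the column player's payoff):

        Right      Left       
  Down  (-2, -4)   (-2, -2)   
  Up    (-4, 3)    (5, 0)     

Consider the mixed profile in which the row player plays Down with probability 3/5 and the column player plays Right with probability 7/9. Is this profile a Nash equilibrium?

Yes

Check the column player's indifference given the row player's mix p = 3/5:
  payoff from Right = -6/5; payoff from Left = -6/5 — equal.
Check the row player's indifference given the column player's mix q = 7/9:
  payoff from Down = -2; payoff from Up = -2 — equal.
Both players are indifferent, so neither can profitably deviate.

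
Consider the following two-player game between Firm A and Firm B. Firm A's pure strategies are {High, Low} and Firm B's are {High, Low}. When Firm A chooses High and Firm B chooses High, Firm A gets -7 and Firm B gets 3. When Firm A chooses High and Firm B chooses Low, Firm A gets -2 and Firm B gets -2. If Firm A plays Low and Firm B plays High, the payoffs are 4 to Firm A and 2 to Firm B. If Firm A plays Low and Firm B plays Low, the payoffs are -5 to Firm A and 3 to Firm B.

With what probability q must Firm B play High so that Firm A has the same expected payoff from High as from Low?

Firm A's indifference between High and Low determines Firm B's mixing probability q:
  Firm A's expected payoff from High: q·(-7) + (1−q)·(-2) = -5q - 2
  Firm A's expected payoff from Low: q·4 + (1−q)·(-5) = 9q - 5
  -5q - 2 = 9q - 5  ⇒  -14q = -3  ⇒  q = 3/14.

q = 3/14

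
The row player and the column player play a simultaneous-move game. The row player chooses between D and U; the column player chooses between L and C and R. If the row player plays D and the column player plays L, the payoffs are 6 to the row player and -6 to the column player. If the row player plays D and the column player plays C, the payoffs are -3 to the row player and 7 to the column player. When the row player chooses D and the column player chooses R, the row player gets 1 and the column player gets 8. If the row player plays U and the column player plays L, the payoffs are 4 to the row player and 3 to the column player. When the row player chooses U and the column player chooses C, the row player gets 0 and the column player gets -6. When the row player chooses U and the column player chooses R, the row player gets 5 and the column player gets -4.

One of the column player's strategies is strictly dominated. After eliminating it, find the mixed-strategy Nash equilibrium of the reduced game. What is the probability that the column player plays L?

The column player's strategy C is strictly dominated by R: 8 > 7 and -4 > -6. Eliminate C.
In a mixed equilibrium the row player is indifferent between D and U; this condition fixes q.
  the row player's payoff to D: q·6 + (1−q)·1 = 5q + 1
  the row player's payoff to U: q·4 + (1−q)·5 = -q + 5
  5q + 1 = -q + 5  ⇒  6q = 4  ⇒  q = 2/3.

q = 2/3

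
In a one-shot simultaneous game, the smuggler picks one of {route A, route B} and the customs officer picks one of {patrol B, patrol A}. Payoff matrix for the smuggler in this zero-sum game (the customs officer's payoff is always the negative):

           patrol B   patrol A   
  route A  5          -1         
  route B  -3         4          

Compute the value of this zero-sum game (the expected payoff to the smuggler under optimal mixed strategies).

v = 17/13

The smuggler's indifference between route A and route B determines the customs officer's mixing probability q:
  the smuggler's expected payoff from route A: q·5 + (1−q)·(-1) = 6q - 1
  the smuggler's expected payoff from route B: q·(-3) + (1−q)·4 = -7q + 4
  6q - 1 = -7q + 4  ⇒  13q = 5  ⇒  q = 5/13.
The value is the smuggler's expected payoff against this mix (using route A): (5/13)·5 + (8/13)·(-1) = 17/13.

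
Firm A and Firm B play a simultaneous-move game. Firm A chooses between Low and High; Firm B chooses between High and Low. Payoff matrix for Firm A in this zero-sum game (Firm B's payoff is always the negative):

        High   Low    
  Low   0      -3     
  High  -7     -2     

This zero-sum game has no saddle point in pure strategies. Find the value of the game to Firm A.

v = -21/8

Set Firm A's expected payoff from Low equal to that from High:
  Firm A's expected payoff from Low: q·0 + (1−q)·(-3) = 3q - 3
  Firm A's expected payoff from High: q·(-7) + (1−q)·(-2) = -5q - 2
  3q - 3 = -5q - 2  ⇒  8q = 1  ⇒  q = 1/8.
The value is Firm A's expected payoff against this mix (using Low): (1/8)·0 + (7/8)·(-3) = -21/8.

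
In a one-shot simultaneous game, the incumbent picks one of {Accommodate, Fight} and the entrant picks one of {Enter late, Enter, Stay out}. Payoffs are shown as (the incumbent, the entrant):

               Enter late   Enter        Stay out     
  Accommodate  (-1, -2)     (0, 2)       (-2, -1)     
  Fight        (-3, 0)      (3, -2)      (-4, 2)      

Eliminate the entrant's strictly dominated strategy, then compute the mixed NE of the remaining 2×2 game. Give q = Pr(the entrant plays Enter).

q = 2/5

The entrant's strategy Enter late is strictly dominated by Stay out: -1 > -2 and 2 > 0. Eliminate Enter late.
The entrant's mix must leave the incumbent indifferent between Accommodate and Fight.
  the incumbent's payoff to Accommodate: q·0 + (1−q)·(-2) = 2q - 2
  the incumbent's payoff to Fight: q·3 + (1−q)·(-4) = 7q - 4
  2q - 2 = 7q - 4  ⇒  -5q = -2  ⇒  q = 2/5.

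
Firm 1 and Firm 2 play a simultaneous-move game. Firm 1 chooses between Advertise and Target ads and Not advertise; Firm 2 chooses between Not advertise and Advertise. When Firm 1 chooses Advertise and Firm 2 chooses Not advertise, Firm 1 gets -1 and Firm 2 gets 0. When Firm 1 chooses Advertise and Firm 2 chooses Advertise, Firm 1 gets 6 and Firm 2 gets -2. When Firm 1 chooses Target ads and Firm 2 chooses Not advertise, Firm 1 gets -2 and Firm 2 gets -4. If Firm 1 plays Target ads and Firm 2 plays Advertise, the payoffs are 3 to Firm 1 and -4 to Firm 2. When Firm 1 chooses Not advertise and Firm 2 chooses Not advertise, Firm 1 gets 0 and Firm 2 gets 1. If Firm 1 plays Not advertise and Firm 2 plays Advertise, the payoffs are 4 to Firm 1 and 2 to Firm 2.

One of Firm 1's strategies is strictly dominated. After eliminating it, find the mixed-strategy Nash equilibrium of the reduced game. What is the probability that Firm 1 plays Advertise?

p = 1/3

Firm 1's strategy Target ads is strictly dominated by Not advertise: 0 > -2 and 4 > 3. Eliminate Target ads.
For Firm 2 to be willing to mix, Firm 2 must be indifferent between Not advertise and Advertise, which pins down Firm 1's mix.
  Firm 2's payoff to Not advertise: p·0 + (1−p)·1 = -p + 1
  Firm 2's payoff to Advertise: p·(-2) + (1−p)·2 = -4p + 2
  -p + 1 = -4p + 2  ⇒  3p = 1  ⇒  p = 1/3.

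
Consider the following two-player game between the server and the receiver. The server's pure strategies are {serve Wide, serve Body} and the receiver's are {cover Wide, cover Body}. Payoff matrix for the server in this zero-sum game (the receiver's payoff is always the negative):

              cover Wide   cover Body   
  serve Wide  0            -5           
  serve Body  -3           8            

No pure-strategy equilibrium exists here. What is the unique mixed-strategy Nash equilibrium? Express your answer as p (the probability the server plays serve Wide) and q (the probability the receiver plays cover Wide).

p = 11/16, q = 13/16

Set the receiver's expected payoff from cover Wide equal to that from cover Body:
  the receiver's expected payoff from cover Wide: p·0 + (1−p)·3 = -3p + 3
  the receiver's expected payoff from cover Body: p·5 + (1−p)·(-8) = 13p - 8
  -3p + 3 = 13p - 8  ⇒  -16p = -11  ⇒  p = 11/16.
The receiver's mix must leave the server indifferent between serve Wide and serve Body.
  the server's expected payoff from serve Wide: q·0 + (1−q)·(-5) = 5q - 5
  the server's expected payoff from serve Body: q·(-3) + (1−q)·8 = -11q + 8
  5q - 5 = -11q + 8  ⇒  16q = 13  ⇒  q = 13/16.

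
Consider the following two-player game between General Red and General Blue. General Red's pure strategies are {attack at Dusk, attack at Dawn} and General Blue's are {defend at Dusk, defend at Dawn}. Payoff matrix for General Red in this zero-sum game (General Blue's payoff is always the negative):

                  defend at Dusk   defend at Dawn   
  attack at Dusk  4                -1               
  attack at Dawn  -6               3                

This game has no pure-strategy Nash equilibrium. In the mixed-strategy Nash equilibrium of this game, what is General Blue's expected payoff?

-3/7

Set General Blue's expected payoff from defend at Dusk equal to that from defend at Dawn:
  General Blue's expected payoff from defend at Dusk: p·(-4) + (1−p)·6 = -10p + 6
  General Blue's expected payoff from defend at Dawn: p·1 + (1−p)·(-3) = 4p - 3
  -10p + 6 = 4p - 3  ⇒  -14p = -9  ⇒  p = 9/14.
At equilibrium General Blue is indifferent across columns, so General Blue's payoff equals the payoff from defend at Dusk: (9/14)·(-4) + (5/14)·6 = -3/7.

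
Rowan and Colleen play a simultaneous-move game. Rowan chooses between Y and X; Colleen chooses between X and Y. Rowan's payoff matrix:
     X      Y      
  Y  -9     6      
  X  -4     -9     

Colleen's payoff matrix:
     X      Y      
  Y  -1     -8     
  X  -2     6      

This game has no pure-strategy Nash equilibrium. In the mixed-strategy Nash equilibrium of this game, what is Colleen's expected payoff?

For Colleen to be willing to mix, Colleen must be indifferent between X and Y, which pins down Rowan's mix.
  Colleen's expected payoff from X: p·(-1) + (1−p)·(-2) = p - 2
  Colleen's expected payoff from Y: p·(-8) + (1−p)·6 = -14p + 6
  p - 2 = -14p + 6  ⇒  15p = 8  ⇒  p = 8/15.
At equilibrium Colleen is indifferent across columns, so Colleen's payoff equals the payoff from X: (8/15)·(-1) + (7/15)·(-2) = -22/15.

-22/15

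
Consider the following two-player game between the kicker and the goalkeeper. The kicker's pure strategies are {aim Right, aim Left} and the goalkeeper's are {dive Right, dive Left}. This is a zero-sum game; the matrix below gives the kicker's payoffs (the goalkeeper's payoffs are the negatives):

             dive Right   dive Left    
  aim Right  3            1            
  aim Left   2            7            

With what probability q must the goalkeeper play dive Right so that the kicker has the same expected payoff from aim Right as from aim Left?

q = 6/7

The kicker's indifference between aim Right and aim Left determines the goalkeeper's mixing probability q:
  the kicker's payoff to aim Right: q·3 + (1−q)·1 = 2q + 1
  the kicker's payoff to aim Left: q·2 + (1−q)·7 = -5q + 7
  2q + 1 = -5q + 7  ⇒  7q = 6  ⇒  q = 6/7.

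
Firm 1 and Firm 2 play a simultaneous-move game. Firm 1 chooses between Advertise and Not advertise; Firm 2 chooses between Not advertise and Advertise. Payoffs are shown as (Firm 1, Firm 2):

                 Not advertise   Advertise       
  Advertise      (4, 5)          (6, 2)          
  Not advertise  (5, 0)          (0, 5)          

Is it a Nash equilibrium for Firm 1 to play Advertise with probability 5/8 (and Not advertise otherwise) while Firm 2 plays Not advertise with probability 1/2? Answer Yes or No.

Given Firm 2's mix q = 1/2, Firm 1's payoff from Advertise is 5 but from Not advertise is 5/2. Firm 1 strictly prefers Advertise, so Firm 1 would not mix.
So the proposed profile is not a Nash equilibrium.

No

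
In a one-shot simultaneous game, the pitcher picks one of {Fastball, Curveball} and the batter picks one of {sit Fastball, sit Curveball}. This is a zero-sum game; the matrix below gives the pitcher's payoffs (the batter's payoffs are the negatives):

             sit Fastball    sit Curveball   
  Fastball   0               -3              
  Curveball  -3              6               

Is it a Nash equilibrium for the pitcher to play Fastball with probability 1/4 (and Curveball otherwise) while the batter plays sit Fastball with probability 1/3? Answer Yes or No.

Given the pitcher's mix p = 1/4, the batter's payoff from sit Fastball is 9/4 but from sit Curveball is -15/4. The batter strictly prefers sit Fastball, so the batter would not mix.
So the proposed profile is not a Nash equilibrium.

No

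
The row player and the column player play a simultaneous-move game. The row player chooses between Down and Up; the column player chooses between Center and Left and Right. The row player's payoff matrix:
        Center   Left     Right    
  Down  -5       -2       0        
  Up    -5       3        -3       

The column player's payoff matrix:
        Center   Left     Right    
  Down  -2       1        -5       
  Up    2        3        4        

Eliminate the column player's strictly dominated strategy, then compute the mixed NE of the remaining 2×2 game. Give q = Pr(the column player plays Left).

The column player's strategy Center is strictly dominated by Left: 1 > -2 and 3 > 2. Eliminate Center.
The column player's mix must leave the row player indifferent between Down and Up.
  the row player's payoff from Down: q·(-2) + (1−q)·0 = -2q
  the row player's payoff from Up: q·3 + (1−q)·(-3) = 6q - 3
  -2q = 6q - 3  ⇒  -8q = -3  ⇒  q = 3/8.

q = 3/8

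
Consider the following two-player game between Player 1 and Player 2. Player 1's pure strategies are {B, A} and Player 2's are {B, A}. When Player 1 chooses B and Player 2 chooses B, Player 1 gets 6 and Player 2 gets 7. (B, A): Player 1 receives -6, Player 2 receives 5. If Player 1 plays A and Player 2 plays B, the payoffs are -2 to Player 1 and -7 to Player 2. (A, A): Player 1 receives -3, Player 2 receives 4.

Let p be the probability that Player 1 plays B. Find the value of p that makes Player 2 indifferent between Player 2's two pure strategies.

Set Player 2's expected payoff from B equal to that from A:
  Player 2's payoff to B: p·7 + (1−p)·(-7) = 14p - 7
  Player 2's payoff to A: p·5 + (1−p)·4 = p + 4
  14p - 7 = p + 4  ⇒  13p = 11  ⇒  p = 11/13.

p = 11/13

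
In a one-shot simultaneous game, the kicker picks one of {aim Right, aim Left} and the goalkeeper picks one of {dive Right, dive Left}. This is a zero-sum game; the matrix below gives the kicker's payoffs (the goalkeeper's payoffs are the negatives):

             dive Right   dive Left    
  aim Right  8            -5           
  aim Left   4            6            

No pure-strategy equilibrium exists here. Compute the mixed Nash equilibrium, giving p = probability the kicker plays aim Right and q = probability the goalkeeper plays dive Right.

p = 2/15, q = 11/15

For the goalkeeper to be willing to mix, the goalkeeper must be indifferent between dive Right and dive Left, which pins down the kicker's mix.
  the goalkeeper's expected payoff from dive Right: p·(-8) + (1−p)·(-4) = -4p - 4
  the goalkeeper's expected payoff from dive Left: p·5 + (1−p)·(-6) = 11p - 6
  -4p - 4 = 11p - 6  ⇒  -15p = -2  ⇒  p = 2/15.
Set the kicker's expected payoff from aim Right equal to that from aim Left:
  the kicker's payoff to aim Right: q·8 + (1−q)·(-5) = 13q - 5
  the kicker's payoff to aim Left: q·4 + (1−q)·6 = -2q + 6
  13q - 5 = -2q + 6  ⇒  15q = 11  ⇒  q = 11/15.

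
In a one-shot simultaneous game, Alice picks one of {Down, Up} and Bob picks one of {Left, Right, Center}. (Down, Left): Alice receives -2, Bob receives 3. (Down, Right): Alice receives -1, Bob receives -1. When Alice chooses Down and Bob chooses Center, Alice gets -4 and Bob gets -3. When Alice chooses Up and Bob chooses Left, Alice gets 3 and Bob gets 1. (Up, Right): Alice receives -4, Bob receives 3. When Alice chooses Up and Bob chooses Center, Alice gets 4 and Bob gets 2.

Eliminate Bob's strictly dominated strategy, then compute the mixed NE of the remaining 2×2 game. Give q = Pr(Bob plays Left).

Bob's strategy Center is strictly dominated by Right: -1 > -3 and 3 > 2. Eliminate Center.
Set Alice's expected payoff from Down equal to that from Up:
  Alice's payoff from Down: q·(-2) + (1−q)·(-1) = -q - 1
  Alice's payoff from Up: q·3 + (1−q)·(-4) = 7q - 4
  -q - 1 = 7q - 4  ⇒  -8q = -3  ⇒  q = 3/8.

q = 3/8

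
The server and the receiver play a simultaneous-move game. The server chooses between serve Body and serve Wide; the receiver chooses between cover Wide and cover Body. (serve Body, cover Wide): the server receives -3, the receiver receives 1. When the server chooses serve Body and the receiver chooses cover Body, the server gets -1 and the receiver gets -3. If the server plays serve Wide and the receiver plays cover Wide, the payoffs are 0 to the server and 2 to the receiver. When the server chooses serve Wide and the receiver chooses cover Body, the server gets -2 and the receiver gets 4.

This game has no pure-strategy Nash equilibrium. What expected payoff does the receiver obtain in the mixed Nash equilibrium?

5/3

For the receiver to be willing to mix, the receiver must be indifferent between cover Wide and cover Body, which pins down the server's mix.
  the receiver's payoff to cover Wide: p·1 + (1−p)·2 = -p + 2
  the receiver's payoff to cover Body: p·(-3) + (1−p)·4 = -7p + 4
  -p + 2 = -7p + 4  ⇒  6p = 2  ⇒  p = 1/3.
At equilibrium the receiver is indifferent across columns, so the receiver's payoff equals the payoff from cover Wide: (1/3)·1 + (2/3)·2 = 5/3.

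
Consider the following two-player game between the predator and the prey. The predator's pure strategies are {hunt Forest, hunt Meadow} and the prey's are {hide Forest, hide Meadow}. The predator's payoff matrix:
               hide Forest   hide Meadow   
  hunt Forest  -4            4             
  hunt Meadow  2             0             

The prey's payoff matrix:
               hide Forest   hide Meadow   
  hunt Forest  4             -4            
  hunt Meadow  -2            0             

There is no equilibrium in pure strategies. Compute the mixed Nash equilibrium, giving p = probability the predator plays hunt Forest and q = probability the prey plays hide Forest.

p = 1/5, q = 2/5

For the prey to be willing to mix, the prey must be indifferent between hide Forest and hide Meadow, which pins down the predator's mix.
  the prey's payoff from hide Forest: p·4 + (1−p)·(-2) = 6p - 2
  the prey's payoff from hide Meadow: p·(-4) + (1−p)·0 = -4p
  6p - 2 = -4p  ⇒  10p = 2  ⇒  p = 1/5.
For the predator to be willing to mix, the predator must be indifferent between hunt Forest and hunt Meadow, which pins down the prey's mix.
  the predator's payoff from hunt Forest: q·(-4) + (1−q)·4 = -8q + 4
  the predator's payoff from hunt Meadow: q·2 + (1−q)·0 = 2q
  -8q + 4 = 2q  ⇒  -10q = -4  ⇒  q = 2/5.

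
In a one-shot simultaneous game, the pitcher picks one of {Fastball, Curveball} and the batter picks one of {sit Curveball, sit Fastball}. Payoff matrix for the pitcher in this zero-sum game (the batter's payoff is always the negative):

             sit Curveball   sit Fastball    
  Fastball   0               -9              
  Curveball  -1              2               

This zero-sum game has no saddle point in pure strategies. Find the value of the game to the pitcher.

In a mixed equilibrium the pitcher is indifferent between Fastball and Curveball; this condition fixes q.
  the pitcher's expected payoff from Fastball: q·0 + (1−q)·(-9) = 9q - 9
  the pitcher's expected payoff from Curveball: q·(-1) + (1−q)·2 = -3q + 2
  9q - 9 = -3q + 2  ⇒  12q = 11  ⇒  q = 11/12.
The value is the pitcher's expected payoff against this mix (using Fastball): (11/12)·0 + (1/12)·(-9) = -3/4.

v = -3/4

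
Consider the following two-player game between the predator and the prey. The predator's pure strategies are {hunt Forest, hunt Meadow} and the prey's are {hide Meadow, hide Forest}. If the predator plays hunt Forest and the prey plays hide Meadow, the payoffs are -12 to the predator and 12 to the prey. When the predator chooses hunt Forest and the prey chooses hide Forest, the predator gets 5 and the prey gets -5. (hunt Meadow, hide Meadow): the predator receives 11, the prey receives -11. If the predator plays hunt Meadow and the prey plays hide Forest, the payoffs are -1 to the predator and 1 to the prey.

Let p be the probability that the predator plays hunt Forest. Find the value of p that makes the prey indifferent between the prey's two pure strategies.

For the prey to be willing to mix, the prey must be indifferent between hide Meadow and hide Forest, which pins down the predator's mix.
  the prey's expected payoff from hide Meadow: p·12 + (1−p)·(-11) = 23p - 11
  the prey's expected payoff from hide Forest: p·(-5) + (1−p)·1 = -6p + 1
  23p - 11 = -6p + 1  ⇒  29p = 12  ⇒  p = 12/29.

p = 12/29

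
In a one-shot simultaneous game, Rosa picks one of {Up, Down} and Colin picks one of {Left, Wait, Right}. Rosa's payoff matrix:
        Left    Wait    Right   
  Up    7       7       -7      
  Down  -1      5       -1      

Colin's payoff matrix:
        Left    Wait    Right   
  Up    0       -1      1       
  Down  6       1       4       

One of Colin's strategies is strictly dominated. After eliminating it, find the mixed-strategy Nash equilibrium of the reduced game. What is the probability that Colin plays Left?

q = 3/7

Colin's strategy Wait is strictly dominated by Right: 1 > -1 and 4 > 1. Eliminate Wait.
For Rosa to be willing to mix, Rosa must be indifferent between Up and Down, which pins down Colin's mix.
  Rosa's payoff from Up: q·7 + (1−q)·(-7) = 14q - 7
  Rosa's payoff from Down: q·(-1) + (1−q)·(-1) = -1
  14q - 7 = -1  ⇒  14q = 6  ⇒  q = 3/7.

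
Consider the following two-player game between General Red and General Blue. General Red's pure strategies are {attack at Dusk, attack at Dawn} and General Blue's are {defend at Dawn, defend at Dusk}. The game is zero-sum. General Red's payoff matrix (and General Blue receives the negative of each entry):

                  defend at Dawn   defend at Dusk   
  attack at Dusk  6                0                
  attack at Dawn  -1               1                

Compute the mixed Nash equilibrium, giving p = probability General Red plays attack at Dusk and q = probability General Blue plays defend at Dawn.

p = 1/4, q = 1/8

In a mixed equilibrium General Blue is indifferent between defend at Dawn and defend at Dusk; this condition fixes p.
  General Blue's payoff from defend at Dawn: p·(-6) + (1−p)·1 = -7p + 1
  General Blue's payoff from defend at Dusk: p·0 + (1−p)·(-1) = p - 1
  -7p + 1 = p - 1  ⇒  -8p = -2  ⇒  p = 1/4.
Set General Red's expected payoff from attack at Dusk equal to that from attack at Dawn:
  General Red's payoff from attack at Dusk: q·6 + (1−q)·0 = 6q
  General Red's payoff from attack at Dawn: q·(-1) + (1−q)·1 = -2q + 1
  6q = -2q + 1  ⇒  8q = 1  ⇒  q = 1/8.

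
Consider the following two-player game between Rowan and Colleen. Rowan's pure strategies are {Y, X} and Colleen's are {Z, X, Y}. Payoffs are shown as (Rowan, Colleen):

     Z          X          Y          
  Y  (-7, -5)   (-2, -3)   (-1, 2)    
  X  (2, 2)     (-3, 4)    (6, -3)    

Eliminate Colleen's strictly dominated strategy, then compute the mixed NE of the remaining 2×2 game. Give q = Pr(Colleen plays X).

Colleen's strategy Z is strictly dominated by X: -3 > -5 and 4 > 2. Eliminate Z.
Rowan's indifference between Y and X determines Colleen's mixing probability q:
  Rowan's payoff to Y: q·(-2) + (1−q)·(-1) = -q - 1
  Rowan's payoff to X: q·(-3) + (1−q)·6 = -9q + 6
  -q - 1 = -9q + 6  ⇒  8q = 7  ⇒  q = 7/8.

q = 7/8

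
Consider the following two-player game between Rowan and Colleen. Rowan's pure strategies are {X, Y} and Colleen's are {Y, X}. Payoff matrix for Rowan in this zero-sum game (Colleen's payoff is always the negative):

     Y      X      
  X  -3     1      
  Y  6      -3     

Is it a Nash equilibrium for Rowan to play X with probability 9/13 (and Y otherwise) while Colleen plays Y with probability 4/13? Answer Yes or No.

Check Colleen's indifference given Rowan's mix p = 9/13:
  payoff from Y = 3/13; payoff from X = 3/13 — equal.
Check Rowan's indifference given Colleen's mix q = 4/13:
  payoff from X = -3/13; payoff from Y = -3/13 — equal.
Both players are indifferent, so neither can profitably deviate.

Yes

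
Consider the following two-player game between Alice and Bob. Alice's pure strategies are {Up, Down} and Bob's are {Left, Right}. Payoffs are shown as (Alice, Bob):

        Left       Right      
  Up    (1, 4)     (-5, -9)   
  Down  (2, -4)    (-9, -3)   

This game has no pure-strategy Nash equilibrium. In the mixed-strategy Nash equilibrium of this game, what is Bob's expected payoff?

For Bob to be willing to mix, Bob must be indifferent between Left and Right, which pins down Alice's mix.
  Bob's expected payoff from Left: p·4 + (1−p)·(-4) = 8p - 4
  Bob's expected payoff from Right: p·(-9) + (1−p)·(-3) = -6p - 3
  8p - 4 = -6p - 3  ⇒  14p = 1  ⇒  p = 1/14.
At equilibrium Bob is indifferent across columns, so Bob's payoff equals the payoff from Left: (1/14)·4 + (13/14)·(-4) = -24/7.

-24/7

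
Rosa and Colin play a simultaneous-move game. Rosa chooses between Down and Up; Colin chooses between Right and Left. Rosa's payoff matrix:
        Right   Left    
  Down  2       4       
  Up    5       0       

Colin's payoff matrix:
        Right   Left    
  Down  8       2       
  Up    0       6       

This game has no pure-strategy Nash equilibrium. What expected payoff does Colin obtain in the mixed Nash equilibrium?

Colin's indifference between Right and Left determines Rosa's mixing probability p:
  Colin's payoff to Right: p·8 + (1−p)·0 = 8p
  Colin's payoff to Left: p·2 + (1−p)·6 = -4p + 6
  8p = -4p + 6  ⇒  12p = 6  ⇒  p = 1/2.
At equilibrium Colin is indifferent across columns, so Colin's payoff equals the payoff from Right: (1/2)·8 + (1/2)·0 = 4.

4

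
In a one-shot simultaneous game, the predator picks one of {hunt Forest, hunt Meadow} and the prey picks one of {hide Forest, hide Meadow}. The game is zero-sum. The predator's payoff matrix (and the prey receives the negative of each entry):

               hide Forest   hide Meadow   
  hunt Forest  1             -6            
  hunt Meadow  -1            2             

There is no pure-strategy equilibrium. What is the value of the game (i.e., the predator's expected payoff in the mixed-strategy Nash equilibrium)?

v = -2/5

Set the predator's expected payoff from hunt Forest equal to that from hunt Meadow:
  the predator's payoff from hunt Forest: q·1 + (1−q)·(-6) = 7q - 6
  the predator's payoff from hunt Meadow: q·(-1) + (1−q)·2 = -3q + 2
  7q - 6 = -3q + 2  ⇒  10q = 8  ⇒  q = 4/5.
The value is the predator's expected payoff against this mix (using hunt Forest): (4/5)·1 + (1/5)·(-6) = -2/5.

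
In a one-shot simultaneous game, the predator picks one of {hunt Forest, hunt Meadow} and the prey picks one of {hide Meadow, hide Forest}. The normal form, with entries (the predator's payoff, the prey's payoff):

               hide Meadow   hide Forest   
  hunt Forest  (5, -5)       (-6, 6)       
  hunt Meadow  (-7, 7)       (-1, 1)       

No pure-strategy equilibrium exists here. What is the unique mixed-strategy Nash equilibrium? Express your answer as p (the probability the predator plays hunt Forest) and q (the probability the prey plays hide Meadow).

In a mixed equilibrium the prey is indifferent between hide Meadow and hide Forest; this condition fixes p.
  the prey's expected payoff from hide Meadow: p·(-5) + (1−p)·7 = -12p + 7
  the prey's expected payoff from hide Forest: p·6 + (1−p)·1 = 5p + 1
  -12p + 7 = 5p + 1  ⇒  -17p = -6  ⇒  p = 6/17.
The prey's mix must leave the predator indifferent between hunt Forest and hunt Meadow.
  the predator's payoff from hunt Forest: q·5 + (1−q)·(-6) = 11q - 6
  the predator's payoff from hunt Meadow: q·(-7) + (1−q)·(-1) = -6q - 1
  11q - 6 = -6q - 1  ⇒  17q = 5  ⇒  q = 5/17.

p = 6/17, q = 5/17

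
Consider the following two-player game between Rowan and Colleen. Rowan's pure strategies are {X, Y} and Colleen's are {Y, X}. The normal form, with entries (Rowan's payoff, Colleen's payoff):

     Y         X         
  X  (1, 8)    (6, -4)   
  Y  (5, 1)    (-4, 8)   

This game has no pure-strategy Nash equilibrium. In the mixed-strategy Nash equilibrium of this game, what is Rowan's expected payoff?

17/7

Set Rowan's expected payoff from X equal to that from Y:
  Rowan's payoff from X: q·1 + (1−q)·6 = -5q + 6
  Rowan's payoff from Y: q·5 + (1−q)·(-4) = 9q - 4
  -5q + 6 = 9q - 4  ⇒  -14q = -10  ⇒  q = 5/7.
At equilibrium Rowan is indifferent across rows, so Rowan's payoff equals the payoff from X: (5/7)·1 + (2/7)·6 = 17/7.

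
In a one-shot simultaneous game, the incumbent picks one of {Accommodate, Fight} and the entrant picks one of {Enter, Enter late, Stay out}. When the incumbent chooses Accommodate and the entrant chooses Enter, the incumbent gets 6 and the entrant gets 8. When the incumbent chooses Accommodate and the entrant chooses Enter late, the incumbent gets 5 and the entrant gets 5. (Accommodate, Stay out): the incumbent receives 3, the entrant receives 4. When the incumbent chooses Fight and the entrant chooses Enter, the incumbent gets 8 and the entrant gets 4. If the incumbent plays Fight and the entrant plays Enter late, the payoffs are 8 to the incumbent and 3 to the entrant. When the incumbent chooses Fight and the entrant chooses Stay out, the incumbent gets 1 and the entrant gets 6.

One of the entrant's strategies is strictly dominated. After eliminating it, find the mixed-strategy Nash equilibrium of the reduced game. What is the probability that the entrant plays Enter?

The entrant's strategy Enter late is strictly dominated by Enter: 8 > 5 and 4 > 3. Eliminate Enter late.
For the incumbent to be willing to mix, the incumbent must be indifferent between Accommodate and Fight, which pins down the entrant's mix.
  the incumbent's expected payoff from Accommodate: q·6 + (1−q)·3 = 3q + 3
  the incumbent's expected payoff from Fight: q·8 + (1−q)·1 = 7q + 1
  3q + 3 = 7q + 1  ⇒  -4q = -2  ⇒  q = 1/2.

q = 1/2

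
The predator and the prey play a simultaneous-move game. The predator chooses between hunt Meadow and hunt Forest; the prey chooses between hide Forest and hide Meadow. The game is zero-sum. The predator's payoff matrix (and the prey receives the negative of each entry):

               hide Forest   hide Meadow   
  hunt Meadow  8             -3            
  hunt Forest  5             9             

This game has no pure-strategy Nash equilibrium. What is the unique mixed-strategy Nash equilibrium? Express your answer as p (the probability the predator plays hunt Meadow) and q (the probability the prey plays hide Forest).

p = 4/15, q = 4/5

For the prey to be willing to mix, the prey must be indifferent between hide Forest and hide Meadow, which pins down the predator's mix.
  the prey's payoff to hide Forest: p·(-8) + (1−p)·(-5) = -3p - 5
  the prey's payoff to hide Meadow: p·3 + (1−p)·(-9) = 12p - 9
  -3p - 5 = 12p - 9  ⇒  -15p = -4  ⇒  p = 4/15.
The predator's indifference between hunt Meadow and hunt Forest determines the prey's mixing probability q:
  the predator's expected payoff from hunt Meadow: q·8 + (1−q)·(-3) = 11q - 3
  the predator's expected payoff from hunt Forest: q·5 + (1−q)·9 = -4q + 9
  11q - 3 = -4q + 9  ⇒  15q = 12  ⇒  q = 4/5.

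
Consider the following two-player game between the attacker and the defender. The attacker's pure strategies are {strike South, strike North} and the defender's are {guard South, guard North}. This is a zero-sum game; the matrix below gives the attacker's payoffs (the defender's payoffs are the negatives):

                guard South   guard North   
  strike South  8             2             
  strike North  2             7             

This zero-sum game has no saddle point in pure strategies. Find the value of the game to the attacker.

The attacker's indifference between strike South and strike North determines the defender's mixing probability q:
  the attacker's expected payoff from strike South: q·8 + (1−q)·2 = 6q + 2
  the attacker's expected payoff from strike North: q·2 + (1−q)·7 = -5q + 7
  6q + 2 = -5q + 7  ⇒  11q = 5  ⇒  q = 5/11.
The value is the attacker's expected payoff against this mix (using strike South): (5/11)·8 + (6/11)·2 = 52/11.

v = 52/11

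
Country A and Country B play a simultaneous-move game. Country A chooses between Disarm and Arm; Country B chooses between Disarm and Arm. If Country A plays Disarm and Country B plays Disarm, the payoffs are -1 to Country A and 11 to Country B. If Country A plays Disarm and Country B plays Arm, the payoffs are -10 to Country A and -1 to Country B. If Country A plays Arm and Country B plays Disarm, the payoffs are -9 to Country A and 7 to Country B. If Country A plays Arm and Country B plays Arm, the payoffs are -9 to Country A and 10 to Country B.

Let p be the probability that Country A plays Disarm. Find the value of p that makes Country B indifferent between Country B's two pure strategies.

In a mixed equilibrium Country B is indifferent between Disarm and Arm; this condition fixes p.
  Country B's payoff to Disarm: p·11 + (1−p)·7 = 4p + 7
  Country B's payoff to Arm: p·(-1) + (1−p)·10 = -11p + 10
  4p + 7 = -11p + 10  ⇒  15p = 3  ⇒  p = 1/5.

p = 1/5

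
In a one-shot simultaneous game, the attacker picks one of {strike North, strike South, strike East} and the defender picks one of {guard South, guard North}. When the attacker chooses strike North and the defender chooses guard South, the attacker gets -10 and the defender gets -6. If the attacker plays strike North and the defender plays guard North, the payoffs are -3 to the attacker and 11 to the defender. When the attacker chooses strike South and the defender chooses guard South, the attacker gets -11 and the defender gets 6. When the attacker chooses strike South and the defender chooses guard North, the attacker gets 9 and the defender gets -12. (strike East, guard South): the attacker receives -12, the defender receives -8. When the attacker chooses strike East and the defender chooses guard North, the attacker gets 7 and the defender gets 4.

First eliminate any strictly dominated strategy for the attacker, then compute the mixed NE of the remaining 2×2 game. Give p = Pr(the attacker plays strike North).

The attacker's strategy strike East is strictly dominated by strike South: -11 > -12 and 9 > 7. Eliminate strike East.
In a mixed equilibrium the defender is indifferent between guard South and guard North; this condition fixes p.
  the defender's payoff from guard South: p·(-6) + (1−p)·6 = -12p + 6
  the defender's payoff from guard North: p·11 + (1−p)·(-12) = 23p - 12
  -12p + 6 = 23p - 12  ⇒  -35p = -18  ⇒  p = 18/35.

p = 18/35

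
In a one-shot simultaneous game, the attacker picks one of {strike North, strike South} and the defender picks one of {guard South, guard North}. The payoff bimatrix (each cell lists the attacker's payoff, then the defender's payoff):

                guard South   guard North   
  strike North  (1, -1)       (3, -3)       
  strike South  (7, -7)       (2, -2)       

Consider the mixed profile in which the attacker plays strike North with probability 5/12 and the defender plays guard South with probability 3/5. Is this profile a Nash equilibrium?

Given the attacker's mix p = 5/12, the defender's payoff from guard South is -9/2 but from guard North is -29/12. The defender strictly prefers guard North, so the defender would not mix.
So the proposed profile is not a Nash equilibrium.

No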